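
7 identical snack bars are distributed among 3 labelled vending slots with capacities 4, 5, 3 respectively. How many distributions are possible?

By stars and bars, unrestricted non-negative solutions to x_1+…+x_3 = 7 number C(7+2,2) = 36.
Subtract solutions that violate a single cap (substitute x_i' = x_i − (cap_i+1)): x_1 ≥ 5 gives C(4,2) = 6; x_2 ≥ 6 gives C(3,2) = 3; x_3 ≥ 4 gives C(5,2) = 10. Together 19.
No two caps can be exceeded simultaneously, so the pair terms are all 0.
By inclusion–exclusion the count is 36 − 19 + 0 = 17.

17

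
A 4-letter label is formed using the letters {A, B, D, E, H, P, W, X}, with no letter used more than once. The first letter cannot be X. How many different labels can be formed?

The first letter has 8−1 = 7 choices (anything except X).
The remaining 3 letters are filled from the other 7 symbols without repetition: 7 × 6 × 5 = 210.
Total: 7 × 210 = 1470.

1470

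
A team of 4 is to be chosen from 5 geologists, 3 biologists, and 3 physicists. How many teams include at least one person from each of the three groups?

180

Unrestricted: C(11,4) = 330 ways to pick any 4 of the 11.
Selections missing a whole group: no geologists → C(6,4) = 15; no biologists → C(8,4) = 70; no physicists → C(8,4) = 70.
Add back selections omitting two groups (i.e. drawn from a single group): C(5,4) + C(3,4) + C(3,4) = 5.
By inclusion–exclusion: 330 − 155 + 5 = 180.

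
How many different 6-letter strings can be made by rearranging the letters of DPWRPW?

DPWRPW has 6 letters with P appearing twice and W appearing twice.
The number of distinct arrangements is 6!/(2!·2!) = 720/4 = 180.

180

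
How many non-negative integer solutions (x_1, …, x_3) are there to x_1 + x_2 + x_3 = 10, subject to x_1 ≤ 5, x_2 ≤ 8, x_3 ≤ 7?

42

By stars and bars, unrestricted non-negative solutions to x_1+…+x_3 = 10 number C(10+2,2) = 66.
Subtract solutions that violate a single cap (substitute x_i' = x_i − (cap_i+1)): x_1 ≥ 6 gives C(6,2) = 15; x_2 ≥ 9 gives C(3,2) = 3; x_3 ≥ 8 gives C(4,2) = 6. Together 24.
No two caps can be exceeded simultaneously, so the pair terms are all 0.
By inclusion–exclusion the count is 66 − 24 + 0 = 42.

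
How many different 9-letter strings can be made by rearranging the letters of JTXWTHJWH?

The 9 letters of JTXWTHJWH have repeats: H appearing twice, J appearing twice, T appearing twice, and W appearing twice.
So there are 9! / (2!·2!·2!·2!) = 22680 distinguishable arrangements.

22680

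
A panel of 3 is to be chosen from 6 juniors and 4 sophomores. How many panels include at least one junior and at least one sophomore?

96

Total 3-person selections from all 10: C(10,3) = 120.
Subtract selections that omit an entire group: no juniors → C(4,3) = 4; no sophomores → C(6,3) = 20.
Both groups omitted at once is impossible, so 120 − 24 = 96.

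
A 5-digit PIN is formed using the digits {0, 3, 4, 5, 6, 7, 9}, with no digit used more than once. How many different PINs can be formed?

2520

With no repetition, fill the 5 digits in order: 7 choices, then 6, down to 3.
7 × 6 × 5 × 4 × 3 = 2520.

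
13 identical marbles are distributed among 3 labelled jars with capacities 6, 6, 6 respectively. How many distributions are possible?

Ignoring the caps, the number of non-negative solutions to x_1+…+x_3 = 13 is C(15,2) = 105.
Subtract solutions that violate a single cap (substitute x_i' = x_i − (cap_i+1)): x_1 ≥ 7 gives C(8,2) = 28; x_2 ≥ 7 gives C(8,2) = 28; x_3 ≥ 7 gives C(8,2) = 28. Together 84.
No two caps can be exceeded simultaneously, so the pair terms are all 0.
By inclusion–exclusion the count is 105 − 84 + 0 = 21.

21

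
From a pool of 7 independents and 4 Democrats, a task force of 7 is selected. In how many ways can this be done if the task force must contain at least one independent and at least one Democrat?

329

Total 7-person selections from all 11: C(11,7) = 330.
Selections missing a whole group: no independents → C(4,7) = 0; no Democrats → C(7,7) = 1.
Both groups omitted at once is impossible, so 330 − 1 = 329.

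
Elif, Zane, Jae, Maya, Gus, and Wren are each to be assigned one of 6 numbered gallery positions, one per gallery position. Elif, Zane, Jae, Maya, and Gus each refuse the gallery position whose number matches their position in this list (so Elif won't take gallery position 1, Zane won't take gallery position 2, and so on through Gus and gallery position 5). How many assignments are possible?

309

Let Aᵢ (for 1 ≤ i ≤ 5) be the placements that put person i in their forbidden gallery position. Any j of these fix j positions, leaving (6−j)! ways to fill the rest, and there are C(5,j) ways to pick which j.
By inclusion–exclusion, the number of valid placements is Σ_{j=0}^{5} (−1)^j C(5,j)·(6−j)!.
Computing: 720 − 600 + 240 − 60 + 10 − 1 = 309.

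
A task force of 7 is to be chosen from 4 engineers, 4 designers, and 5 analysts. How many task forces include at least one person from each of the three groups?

1636

Unrestricted: C(13,7) = 1716 ways to pick any 7 of the 13.
Subtract selections that omit an entire group: no engineers → C(9,7) = 36; no designers → C(9,7) = 36; no analysts → C(8,7) = 8.
Add back selections omitting two groups (i.e. drawn from a single group): C(4,7) + C(4,7) + C(5,7) = 0.
By inclusion–exclusion: 1716 − 80 + 0 = 1636.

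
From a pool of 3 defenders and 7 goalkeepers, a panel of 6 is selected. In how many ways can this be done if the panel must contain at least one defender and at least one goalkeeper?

With no constraint there are C(10,6) = 210 possible selections.
Subtract selections that omit an entire group: no defenders → C(7,6) = 7; no goalkeepers → C(3,6) = 0.
Both groups omitted at once is impossible, so 210 − 7 = 203.

203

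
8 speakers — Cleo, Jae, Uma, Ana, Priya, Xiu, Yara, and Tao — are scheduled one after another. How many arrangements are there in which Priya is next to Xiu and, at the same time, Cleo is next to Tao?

Treat {Priya,Xiu} as one block (2 orders) and {Cleo,Tao} as another (2 orders).
That leaves 6 units to arrange: 2 × 2 × 6! = 4 × 720 = 2880.

2880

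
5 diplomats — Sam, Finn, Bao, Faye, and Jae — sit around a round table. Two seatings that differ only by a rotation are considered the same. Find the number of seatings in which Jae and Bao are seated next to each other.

Glue Jae and Bao into a block (2 internal orders). Seating 4 units around a circle gives (3)! arrangements.
So 2 × (3)! = 2 × 6 = 12.

12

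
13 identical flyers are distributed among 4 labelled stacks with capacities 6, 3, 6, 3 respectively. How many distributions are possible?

48

Without the upper bounds there are C(16,3) = 560 ways to split 13 among 4 stacks.
Subtract solutions that violate a single cap (substitute x_i' = x_i − (cap_i+1)): x_1 ≥ 7 gives C(9,3) = 84; x_2 ≥ 4 gives C(12,3) = 220; x_3 ≥ 7 gives C(9,3) = 84; x_4 ≥ 4 gives C(12,3) = 220. Together 608.
Add back pairs where two caps are both exceeded: 10 + 0 + 10 + 10 + 56 + 10 = 96.
By inclusion–exclusion the count is 560 − 608 + 96 = 48.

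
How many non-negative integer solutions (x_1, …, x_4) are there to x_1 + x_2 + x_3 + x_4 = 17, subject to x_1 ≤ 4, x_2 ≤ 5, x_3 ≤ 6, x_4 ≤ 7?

By stars and bars, unrestricted non-negative solutions to x_1+…+x_4 = 17 number C(17+3,3) = 1140.
Subtract solutions that violate a single cap (substitute x_i' = x_i − (cap_i+1)): x_1 ≥ 5 gives C(15,3) = 455; x_2 ≥ 6 gives C(14,3) = 364; x_3 ≥ 7 gives C(13,3) = 286; x_4 ≥ 8 gives C(12,3) = 220. Together 1325.
Add back pairs where two caps are both exceeded: 84 + 56 + 35 + 35 + 20 + 10 = 240.
By inclusion–exclusion the count is 1140 − 1325 + 240 = 55.

55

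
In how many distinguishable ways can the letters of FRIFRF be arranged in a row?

60

FRIFRF has 6 letters with F appearing 3 times and R appearing twice.
The number of distinct arrangements is 6!/(3!·2!) = 720/12 = 60.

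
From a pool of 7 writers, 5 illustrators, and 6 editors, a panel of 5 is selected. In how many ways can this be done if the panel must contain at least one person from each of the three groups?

With no constraint there are C(18,5) = 8568 possible selections.
Selections missing a whole group: no writers → C(11,5) = 462; no illustrators → C(13,5) = 1287; no editors → C(12,5) = 792.
Add back selections omitting two groups (i.e. drawn from a single group): C(7,5) + C(5,5) + C(6,5) = 28.
By inclusion–exclusion: 8568 − 2541 + 28 = 6055.

6055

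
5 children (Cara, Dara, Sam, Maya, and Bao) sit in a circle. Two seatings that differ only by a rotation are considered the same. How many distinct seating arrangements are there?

24

Around a circle, 5 distinct people have 5!/5 = (4)! = 24 rotationally distinct seatings.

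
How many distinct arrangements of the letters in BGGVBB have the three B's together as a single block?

12

Treat the 3 copies of B as a single block. The multiset to arrange is then {BBB, G, G, V}, 4 items in all.
That gives (4)!/(2!) = 12 arrangements.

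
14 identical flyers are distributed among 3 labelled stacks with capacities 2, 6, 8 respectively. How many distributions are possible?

6

Ignoring the caps, the number of non-negative solutions to x_1+…+x_3 = 14 is C(16,2) = 120.
Subtract solutions that violate a single cap (substitute x_i' = x_i − (cap_i+1)): x_1 ≥ 3 gives C(13,2) = 78; x_2 ≥ 7 gives C(9,2) = 36; x_3 ≥ 9 gives C(7,2) = 21. Together 135.
Add back pairs where two caps are both exceeded: 15 + 6 + 0 = 21.
By inclusion–exclusion the count is 120 − 135 + 21 = 6.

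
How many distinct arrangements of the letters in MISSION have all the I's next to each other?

360

Treat the 2 copies of I as a single block. The multiset to arrange is then {II, M, N, O, S, S}, 6 items in all.
That gives (6)!/(2!) = 360 arrangements.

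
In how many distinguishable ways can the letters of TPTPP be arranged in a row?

The 5 letters of TPTPP have repeats: P appearing 3 times and T appearing twice.
Dividing 5! = 120 by 3!·2! = 12 for the repeated letters gives 10.

10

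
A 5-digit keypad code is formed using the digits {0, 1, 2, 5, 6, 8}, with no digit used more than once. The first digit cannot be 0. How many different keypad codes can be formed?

600

The first digit has 6−1 = 5 choices (anything except 0).
The remaining 4 digits are filled from the other 5 symbols without repetition: 5 × 4 × 3 × 2 = 120.
Total: 5 × 120 = 600.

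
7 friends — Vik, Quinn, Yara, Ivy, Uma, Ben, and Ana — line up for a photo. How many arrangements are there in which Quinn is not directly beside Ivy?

There are 7! = 5040 arrangements in all. If Quinn and Ivy are adjacent, merging them into one block gives 2·(6)! = 1440 arrangements.
So 5040 − 1440 = 3600 arrangements keep them apart.

3600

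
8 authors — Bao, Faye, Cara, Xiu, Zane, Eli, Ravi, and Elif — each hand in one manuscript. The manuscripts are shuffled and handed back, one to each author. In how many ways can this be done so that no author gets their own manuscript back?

14833

This is the derangement count D_8: permutations of 8 items with no fixed point.
By inclusion–exclusion this is Σ_{j=0}^{8} (−1)^j C(8,j)·(8−j)!.
Computing: 40320 − 40320 + 20160 − 6720 + 1680 − 336 + 56 − 8 + 1 = 14833.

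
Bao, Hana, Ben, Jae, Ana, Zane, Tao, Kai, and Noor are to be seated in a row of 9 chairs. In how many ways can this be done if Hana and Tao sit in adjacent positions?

Treat {Hana, Tao} as a single unit. There are 8 units to order, and the pair itself can be ordered 2 ways.
That gives 2 × 8! = 2 × 40320 = 80640.

80640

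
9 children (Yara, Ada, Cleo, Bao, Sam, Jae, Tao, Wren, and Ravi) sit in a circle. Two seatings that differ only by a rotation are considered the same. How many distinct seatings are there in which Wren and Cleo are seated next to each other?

Glue Wren and Cleo into a block (2 internal orders). Seating 8 units around a circle gives (7)! arrangements.
So 2 × (7)! = 2 × 5040 = 10080.

10080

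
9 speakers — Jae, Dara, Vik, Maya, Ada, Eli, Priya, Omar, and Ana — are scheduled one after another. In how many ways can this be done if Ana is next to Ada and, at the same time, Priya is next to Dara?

Treat {Ana,Ada} as one block (2 orders) and {Priya,Dara} as another (2 orders).
That leaves 7 units to arrange: 2 × 2 × 7! = 4 × 5040 = 20160.

20160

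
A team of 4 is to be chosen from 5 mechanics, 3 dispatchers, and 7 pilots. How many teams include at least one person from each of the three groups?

630

With no constraint there are C(15,4) = 1365 possible selections.
Selections missing a whole group: no mechanics → C(10,4) = 210; no dispatchers → C(12,4) = 495; no pilots → C(8,4) = 70.
Add back selections omitting two groups (i.e. drawn from a single group): C(5,4) + C(3,4) + C(7,4) = 40.
By inclusion–exclusion: 1365 − 775 + 40 = 630.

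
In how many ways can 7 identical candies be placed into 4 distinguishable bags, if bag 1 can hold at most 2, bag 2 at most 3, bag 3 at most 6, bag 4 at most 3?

46

Without the upper bounds there are C(10,3) = 120 ways to split 7 among 4 bags.
Subtract solutions that violate a single cap (substitute x_i' = x_i − (cap_i+1)): x_1 ≥ 3 gives C(7,3) = 35; x_2 ≥ 4 gives C(6,3) = 20; x_3 ≥ 7 gives C(3,3) = 1; x_4 ≥ 4 gives C(6,3) = 20. Together 76.
Add back pairs where two caps are both exceeded: 1 + 0 + 1 + 0 + 0 + 0 = 2.
By inclusion–exclusion the count is 120 − 76 + 2 = 46.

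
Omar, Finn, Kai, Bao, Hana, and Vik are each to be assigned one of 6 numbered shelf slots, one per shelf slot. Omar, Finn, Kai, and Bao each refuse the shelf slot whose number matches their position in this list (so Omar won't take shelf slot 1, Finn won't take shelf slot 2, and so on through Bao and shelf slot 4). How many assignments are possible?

362

Let Aᵢ (for 1 ≤ i ≤ 4) be the placements that put person i in their forbidden shelf slot. Any j of these fix j positions, leaving (6−j)! ways to fill the rest, and there are C(4,j) ways to pick which j.
By inclusion–exclusion, the number of valid placements is Σ_{j=0}^{4} (−1)^j C(4,j)·(6−j)!.
Computing: 720 − 480 + 144 − 24 + 2 = 362.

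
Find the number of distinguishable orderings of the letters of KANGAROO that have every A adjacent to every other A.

2520

Treat the 2 copies of A as a single block. The multiset to arrange is then {AA, G, K, N, O, O, R}, 7 items in all.
That gives (7)!/(2!) = 2520 arrangements.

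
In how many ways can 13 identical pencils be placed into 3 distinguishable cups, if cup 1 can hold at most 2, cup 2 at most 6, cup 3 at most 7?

Without the upper bounds there are C(15,2) = 105 ways to split 13 among 3 cups.
Subtract solutions that violate a single cap (substitute x_i' = x_i − (cap_i+1)): x_1 ≥ 3 gives C(12,2) = 66; x_2 ≥ 7 gives C(8,2) = 28; x_3 ≥ 8 gives C(7,2) = 21. Together 115.
Add back pairs where two caps are both exceeded: 10 + 6 + 0 = 16.
By inclusion–exclusion the count is 105 − 115 + 16 = 6.

6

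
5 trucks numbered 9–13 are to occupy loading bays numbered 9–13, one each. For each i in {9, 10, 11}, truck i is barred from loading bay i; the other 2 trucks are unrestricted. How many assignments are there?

Let Aᵢ (for i ∈ {9, 10, 11}) be the placements that put truck i in its forbidden loading bay. Any j of these fix j positions, leaving (5−j)! ways to fill the rest, and there are C(3,j) ways to pick which j.
By inclusion–exclusion, the number of valid placements is Σ_{j=0}^{3} (−1)^j C(3,j)·(5−j)!.
Computing: 120 − 72 + 18 − 2 = 64.

64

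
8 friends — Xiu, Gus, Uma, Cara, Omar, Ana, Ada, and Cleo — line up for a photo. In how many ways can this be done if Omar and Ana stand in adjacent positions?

10080

Treat {Omar, Ana} as a single unit. There are 7 units to order, and the pair itself can be ordered 2 ways.
So the count is 2·(7)! = 10080.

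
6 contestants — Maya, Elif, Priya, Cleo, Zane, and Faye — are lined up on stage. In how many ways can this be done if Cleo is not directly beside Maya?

480

Of the 6! = 720 arrangements, those with Cleo and Maya adjacent number 2 × 5! = 240 (treat the pair as a block with 2 internal orders).
So 720 − 240 = 480 arrangements keep them apart.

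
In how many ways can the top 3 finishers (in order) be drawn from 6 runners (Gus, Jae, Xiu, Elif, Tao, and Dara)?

120

This is an ordered selection of 3 from 6: P(6,3).
That gives 6 × 5 × 4 = 120.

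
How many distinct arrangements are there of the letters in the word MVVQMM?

60

The 6 letters of MVVQMM have repeats: M appearing 3 times and V appearing twice.
So there are 6! / (3!·2!) = 60 distinguishable arrangements.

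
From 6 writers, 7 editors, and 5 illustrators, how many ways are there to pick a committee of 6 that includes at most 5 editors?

Split by how many editors are chosen (0 through 5).
Sum: C(7,0)·C(11,6) + C(7,1)·C(11,5) + C(7,2)·C(11,4) + C(7,3)·C(11,3) + C(7,4)·C(11,2) + C(7,5)·C(11,1) = 462 + 3234 + 6930 + 5775 + 1925 + 231 = 18557.

18557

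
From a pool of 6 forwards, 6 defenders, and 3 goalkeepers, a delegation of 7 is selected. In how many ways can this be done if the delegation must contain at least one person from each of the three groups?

With no constraint there are C(15,7) = 6435 possible selections.
Selections missing a whole group: no forwards → C(9,7) = 36; no defenders → C(9,7) = 36; no goalkeepers → C(12,7) = 792.
Add back selections omitting two groups (i.e. drawn from a single group): C(6,7) + C(6,7) + C(3,7) = 0.
By inclusion–exclusion: 6435 − 864 + 0 = 5571.

5571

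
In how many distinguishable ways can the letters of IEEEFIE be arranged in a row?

105

The 7 letters of IEEEFIE have repeats: E appearing 4 times and I appearing twice.
The number of distinct arrangements is 7!/(4!·2!) = 5040/48 = 105.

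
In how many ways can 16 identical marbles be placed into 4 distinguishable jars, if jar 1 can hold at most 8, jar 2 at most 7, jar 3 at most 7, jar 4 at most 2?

107

Ignoring the caps, the number of non-negative solutions to x_1+…+x_4 = 16 is C(19,3) = 969.
Subtract solutions that violate a single cap (substitute x_i' = x_i − (cap_i+1)): x_1 ≥ 9 gives C(10,3) = 120; x_2 ≥ 8 gives C(11,3) = 165; x_3 ≥ 8 gives C(11,3) = 165; x_4 ≥ 3 gives C(16,3) = 560. Together 1010.
Add back pairs where two caps are both exceeded: 0 + 0 + 35 + 1 + 56 + 56 = 148.
By inclusion–exclusion the count is 969 − 1010 + 148 = 107.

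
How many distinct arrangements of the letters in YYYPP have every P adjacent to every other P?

4

Treat the 2 copies of P as a single block. The multiset to arrange is then {PP, Y, Y, Y}, 4 items in all.
That gives (4)!/(3!) = 4 arrangements.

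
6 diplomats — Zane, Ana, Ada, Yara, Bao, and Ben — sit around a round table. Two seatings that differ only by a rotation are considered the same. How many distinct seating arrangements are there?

Seat Zane anywhere (absorbing the rotational symmetry), then permute the other 5: (5)! = 120.

120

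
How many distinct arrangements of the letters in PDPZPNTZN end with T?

1680

With the last slot taken by T, it remains to arrange the other 8 letters (PDPZPNZN).
Those 8 letters have N appearing twice, P appearing 3 times, and Z appearing twice, giving (8)!/(3!·2!·2!) = 1680.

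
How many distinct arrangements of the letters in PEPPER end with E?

With the last slot taken by E, it remains to arrange the other 5 letters (PPPER).
Those 5 letters have P appearing 3 times, giving (5)!/(3!) = 20.

20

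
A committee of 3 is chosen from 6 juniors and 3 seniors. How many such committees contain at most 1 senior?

65

Split by how many seniors are chosen (0 through 1).
Sum: C(3,0)·C(6,3) + C(3,1)·C(6,2) = 20 + 45 = 65.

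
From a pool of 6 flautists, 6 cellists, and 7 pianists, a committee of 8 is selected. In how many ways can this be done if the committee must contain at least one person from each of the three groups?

Unrestricted: C(19,8) = 75582 ways to pick any 8 of the 19.
Subtract selections that omit an entire group: no flautists → C(13,8) = 1287; no cellists → C(13,8) = 1287; no pianists → C(12,8) = 495.
Add back selections omitting two groups (i.e. drawn from a single group): C(6,8) + C(6,8) + C(7,8) = 0.
By inclusion–exclusion: 75582 − 3069 + 0 = 72513.

72513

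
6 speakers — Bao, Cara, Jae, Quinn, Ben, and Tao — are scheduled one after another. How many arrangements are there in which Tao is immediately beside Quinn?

Place the 4 others and the Tao-Quinn pair as 5 objects in a line; the pair has 2 internal arrangements.
That gives 2 × 5! = 2 × 120 = 240.

240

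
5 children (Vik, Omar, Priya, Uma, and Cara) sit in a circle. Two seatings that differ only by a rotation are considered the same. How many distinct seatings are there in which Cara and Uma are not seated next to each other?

Without the restriction there are (4)! = 24 seatings.
Those with Cara next to Uma: fuse the pair into one unit and seat 4 units around a circle — 2·(3)! = 12.
Subtracting, 24 − 12 = 12.

12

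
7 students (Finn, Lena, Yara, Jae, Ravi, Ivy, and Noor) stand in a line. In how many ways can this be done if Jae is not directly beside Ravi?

Of the 7! = 5040 arrangements, those with Jae and Ravi adjacent number 2 × 6! = 1440 (treat the pair as a block with 2 internal orders).
So 5040 − 1440 = 3600 arrangements keep them apart.

3600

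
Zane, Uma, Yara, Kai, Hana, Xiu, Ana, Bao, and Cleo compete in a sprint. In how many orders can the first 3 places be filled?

There are 9 choices for 1st place, 8 for 2nd, and 7 for 3rd.
That gives 9 × 8 × 7 = 504.

504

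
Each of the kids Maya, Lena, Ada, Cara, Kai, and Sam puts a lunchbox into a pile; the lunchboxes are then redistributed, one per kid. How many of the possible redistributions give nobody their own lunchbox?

Count assignments avoiding every fixed point. For any j of the 6 kids fixed to their own lunchbox, the other 6−j can be arranged in (6−j)! ways.
By inclusion–exclusion this is Σ_{j=0}^{6} (−1)^j C(6,j)·(6−j)!.
Computing: 720 − 720 + 360 − 120 + 30 − 6 + 1 = 265.

265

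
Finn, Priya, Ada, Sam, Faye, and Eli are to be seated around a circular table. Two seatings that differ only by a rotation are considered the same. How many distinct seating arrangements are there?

Fix one person's seat to break rotational symmetry; the remaining 5 people can be arranged in (5)! = 120 ways.

120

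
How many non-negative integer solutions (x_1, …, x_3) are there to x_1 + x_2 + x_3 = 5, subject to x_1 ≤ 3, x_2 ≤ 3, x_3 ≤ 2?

9

Ignoring the caps, the number of non-negative solutions to x_1+…+x_3 = 5 is C(7,2) = 21.
Subtract solutions that violate a single cap (substitute x_i' = x_i − (cap_i+1)): x_1 ≥ 4 gives C(3,2) = 3; x_2 ≥ 4 gives C(3,2) = 3; x_3 ≥ 3 gives C(4,2) = 6. Together 12.
No two caps can be exceeded simultaneously, so the pair terms are all 0.
By inclusion–exclusion the count is 21 − 12 + 0 = 9.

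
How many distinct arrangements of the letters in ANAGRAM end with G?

With the last slot taken by G, it remains to arrange the other 6 letters (ANARAM).
Those 6 letters have A appearing 3 times, giving (6)!/(3!) = 120.

120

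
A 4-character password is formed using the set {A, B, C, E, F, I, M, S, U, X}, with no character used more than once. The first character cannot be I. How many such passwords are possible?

The first character has 10−1 = 9 choices (anything except I).
The remaining 3 characters are filled from the other 9 symbols without repetition: 9 × 8 × 7 = 504.
Total: 9 × 504 = 4536.

4536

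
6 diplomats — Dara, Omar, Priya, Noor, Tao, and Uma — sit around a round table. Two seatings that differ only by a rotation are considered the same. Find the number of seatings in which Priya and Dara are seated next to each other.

48

Glue Priya and Dara into a block (2 internal orders). Seating 5 units around a circle gives (4)! arrangements.
So 2 × (4)! = 2 × 24 = 48.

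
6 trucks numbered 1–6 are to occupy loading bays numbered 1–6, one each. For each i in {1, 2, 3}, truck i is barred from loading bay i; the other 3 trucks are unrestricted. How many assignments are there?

Let Aᵢ (for i ∈ {1, 2, 3}) be the placements that put truck i in its forbidden loading bay. Any j of these fix j positions, leaving (6−j)! ways to fill the rest, and there are C(3,j) ways to pick which j.
By inclusion–exclusion, the number of valid placements is Σ_{j=0}^{3} (−1)^j C(3,j)·(6−j)!.
Computing: 720 − 360 + 72 − 6 = 426.

426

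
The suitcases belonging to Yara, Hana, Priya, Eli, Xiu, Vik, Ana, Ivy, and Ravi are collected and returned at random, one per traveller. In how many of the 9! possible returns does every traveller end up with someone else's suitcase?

133496

Count assignments avoiding every fixed point. For any j of the 9 travellers fixed to their own suitcase, the other 9−j can be arranged in (9−j)! ways.
By inclusion–exclusion this is Σ_{j=0}^{9} (−1)^j C(9,j)·(9−j)!.
Computing: 362880 − 362880 + 181440 − 60480 + 15120 − 3024 + 504 − 72 + 9 − 1 = 133496.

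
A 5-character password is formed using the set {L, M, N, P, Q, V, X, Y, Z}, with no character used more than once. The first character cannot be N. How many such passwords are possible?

13440

The first character has 9−1 = 8 choices (anything except N).
The remaining 4 characters are filled from the other 8 symbols without repetition: 8 × 7 × 6 × 5 = 1680.
Total: 8 × 1680 = 13440.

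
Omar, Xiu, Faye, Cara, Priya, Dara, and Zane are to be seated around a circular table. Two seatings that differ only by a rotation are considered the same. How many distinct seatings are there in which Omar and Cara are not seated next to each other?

480

All circular seatings of 7 people number (6)! = 720.
Seatings with Omar beside Cara: treat them as a block with 2 internal orders, giving 2 × (5)! = 240.
Subtracting, 720 − 240 = 480.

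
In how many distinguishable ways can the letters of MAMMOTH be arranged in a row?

840

MAMMOTH has 7 letters with M appearing 3 times.
The number of distinct arrangements is 7!/(3!) = 5040/6 = 840.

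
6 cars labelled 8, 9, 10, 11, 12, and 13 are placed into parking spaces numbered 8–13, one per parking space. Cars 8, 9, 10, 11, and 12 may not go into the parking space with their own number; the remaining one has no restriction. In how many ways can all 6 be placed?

Let Aᵢ (for 8 ≤ i ≤ 12) be the placements that put car i in its forbidden parking space. Any j of these fix j positions, leaving (6−j)! ways to fill the rest, and there are C(5,j) ways to pick which j.
By inclusion–exclusion, the number of valid placements is Σ_{j=0}^{5} (−1)^j C(5,j)·(6−j)!.
Computing: 720 − 600 + 240 − 60 + 10 − 1 = 309.

309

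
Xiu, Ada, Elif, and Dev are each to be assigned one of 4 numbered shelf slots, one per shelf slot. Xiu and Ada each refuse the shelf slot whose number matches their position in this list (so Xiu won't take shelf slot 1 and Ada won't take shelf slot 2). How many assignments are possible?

14

Let Aᵢ (for i ∈ {1, 2}) be the placements that put person i in their forbidden shelf slot. Any j of these fix j positions, leaving (4−j)! ways to fill the rest, and there are C(2,j) ways to pick which j.
By inclusion–exclusion, the number of valid placements is Σ_{j=0}^{2} (−1)^j C(2,j)·(4−j)!.
Computing: 24 − 12 + 2 = 14.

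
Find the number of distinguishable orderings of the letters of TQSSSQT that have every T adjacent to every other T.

Treat the 2 copies of T as a single block. The multiset to arrange is then {TT, Q, Q, S, S, S}, 6 items in all.
That gives (6)!/(3!·2!) = 60 arrangements.

60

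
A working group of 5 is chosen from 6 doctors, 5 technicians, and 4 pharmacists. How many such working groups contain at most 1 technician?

Split by how many technicians are chosen (0 through 1).
Sum: C(5,0)·C(10,5) + C(5,1)·C(10,4) = 252 + 1050 = 1302.

1302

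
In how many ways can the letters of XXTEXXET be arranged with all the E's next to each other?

105

Treat the 2 copies of E as a single block. The multiset to arrange is then {EE, T, T, X, X, X, X}, 7 items in all.
That gives (7)!/(4!·2!) = 105 arrangements.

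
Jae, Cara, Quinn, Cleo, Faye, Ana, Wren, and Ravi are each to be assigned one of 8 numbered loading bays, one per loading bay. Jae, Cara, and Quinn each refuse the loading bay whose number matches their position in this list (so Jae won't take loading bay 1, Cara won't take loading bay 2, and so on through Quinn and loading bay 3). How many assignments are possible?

27240

Let Aᵢ (for i ∈ {1, 2, 3}) be the placements that put person i in their forbidden loading bay. Any j of these fix j positions, leaving (8−j)! ways to fill the rest, and there are C(3,j) ways to pick which j.
By inclusion–exclusion, the number of valid placements is Σ_{j=0}^{3} (−1)^j C(3,j)·(8−j)!.
Computing: 40320 − 15120 + 2160 − 120 = 27240.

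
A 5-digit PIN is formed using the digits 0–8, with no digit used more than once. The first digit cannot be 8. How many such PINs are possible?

13440

The first digit has 9−1 = 8 choices (anything except 8).
The remaining 4 digits are filled from the other 8 symbols without repetition: 8 × 7 × 6 × 5 = 1680.
Total: 8 × 1680 = 13440.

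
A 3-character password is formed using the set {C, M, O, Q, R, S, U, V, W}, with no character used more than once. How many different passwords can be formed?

With no repetition, fill the 3 characters in order: 9 choices, then 8, down to 7.
That product is 9 × 8 × 7 = 504.

504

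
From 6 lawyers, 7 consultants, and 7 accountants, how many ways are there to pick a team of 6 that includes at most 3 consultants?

Split by how many consultants are chosen (0 through 3).
Sum: C(7,0)·C(13,6) + C(7,1)·C(13,5) + C(7,2)·C(13,4) + C(7,3)·C(13,3) = 1716 + 9009 + 15015 + 10010 = 35750.

35750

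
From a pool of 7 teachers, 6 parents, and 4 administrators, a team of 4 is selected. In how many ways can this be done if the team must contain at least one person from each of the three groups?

Unrestricted: C(17,4) = 2380 ways to pick any 4 of the 17.
Subtract selections that omit an entire group: no teachers → C(10,4) = 210; no parents → C(11,4) = 330; no administrators → C(13,4) = 715.
Add back selections omitting two groups (i.e. drawn from a single group): C(7,4) + C(6,4) + C(4,4) = 51.
By inclusion–exclusion: 2380 − 1255 + 51 = 1176.

1176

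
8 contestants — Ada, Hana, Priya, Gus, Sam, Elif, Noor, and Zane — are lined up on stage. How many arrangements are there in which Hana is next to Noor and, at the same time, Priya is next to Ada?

Treat {Hana,Noor} as one block (2 orders) and {Priya,Ada} as another (2 orders).
That leaves 6 units to arrange: 2 × 2 × 6! = 4 × 720 = 2880.

2880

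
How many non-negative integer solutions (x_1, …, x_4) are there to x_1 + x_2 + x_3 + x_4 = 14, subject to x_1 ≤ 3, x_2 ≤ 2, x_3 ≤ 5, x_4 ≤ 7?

19

By stars and bars, unrestricted non-negative solutions to x_1+…+x_4 = 14 number C(14+3,3) = 680.
Subtract solutions that violate a single cap (substitute x_i' = x_i − (cap_i+1)): x_1 ≥ 4 gives C(13,3) = 286; x_2 ≥ 3 gives C(14,3) = 364; x_3 ≥ 6 gives C(11,3) = 165; x_4 ≥ 8 gives C(9,3) = 84. Together 899.
Add back pairs where two caps are both exceeded: 120 + 35 + 10 + 56 + 20 + 1 = 242.
Subtract triples: 4 + 0 + 0 + 0 = 4.
By inclusion–exclusion the count is 680 − 899 + 242 − 4 = 19.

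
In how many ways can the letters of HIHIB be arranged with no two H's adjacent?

There are 5!/(2!·2!) = 30 arrangements of HIHIB in total.
If the two H's are adjacent, glue them into one block, leaving 4 items to arrange: (4)!/(2!) = 12 ways.
Subtracting, 30 − 12 = 18 arrangements keep the H's apart.

18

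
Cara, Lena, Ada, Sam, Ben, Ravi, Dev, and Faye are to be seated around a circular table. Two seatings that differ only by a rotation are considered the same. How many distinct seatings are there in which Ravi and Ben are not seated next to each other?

3600

Without the restriction there are (7)! = 5040 seatings.
Seatings with Ravi beside Ben: treat them as a block with 2 internal orders, giving 2 × (6)! = 1440.
Subtracting, 5040 − 1440 = 3600.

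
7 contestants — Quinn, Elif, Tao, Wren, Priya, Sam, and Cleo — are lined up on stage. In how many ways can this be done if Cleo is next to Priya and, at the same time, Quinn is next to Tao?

Treat {Cleo,Priya} as one block (2 orders) and {Quinn,Tao} as another (2 orders).
That leaves 5 units to arrange: 2 × 2 × 5! = 4 × 120 = 480.

480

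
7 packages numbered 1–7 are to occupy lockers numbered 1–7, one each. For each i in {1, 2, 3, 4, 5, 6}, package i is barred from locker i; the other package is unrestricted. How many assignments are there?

Let Aᵢ (for 1 ≤ i ≤ 6) be the placements that put package i in its forbidden locker. Any j of these fix j positions, leaving (7−j)! ways to fill the rest, and there are C(6,j) ways to pick which j.
By inclusion–exclusion, the number of valid placements is Σ_{j=0}^{6} (−1)^j C(6,j)·(7−j)!.
Computing: 5040 − 4320 + 1800 − 480 + 90 − 12 + 1 = 2119.

2119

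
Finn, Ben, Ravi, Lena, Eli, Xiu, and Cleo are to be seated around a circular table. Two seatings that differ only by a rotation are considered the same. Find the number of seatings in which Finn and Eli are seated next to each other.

Glue Finn and Eli into a block (2 internal orders). Seating 6 units around a circle gives (5)! arrangements.
So 2 × (5)! = 2 × 120 = 240.

240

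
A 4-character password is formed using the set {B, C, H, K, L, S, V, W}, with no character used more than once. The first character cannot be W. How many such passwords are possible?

The first character has 8−1 = 7 choices (anything except W).
The remaining 3 characters are filled from the other 7 symbols without repetition: 7 × 6 × 5 = 210.
Total: 7 × 210 = 1470.

1470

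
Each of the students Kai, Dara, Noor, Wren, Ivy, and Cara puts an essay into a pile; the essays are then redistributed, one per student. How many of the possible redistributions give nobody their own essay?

265

This is the derangement count D_6: permutations of 6 items with no fixed point.
By inclusion–exclusion this is Σ_{j=0}^{6} (−1)^j C(6,j)·(6−j)!.
Computing: 720 − 720 + 360 − 120 + 30 − 6 + 1 = 265.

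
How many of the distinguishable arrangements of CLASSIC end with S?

Fix S in the last position and arrange the remaining 6 letters.
Those 6 letters have C appearing twice, giving (6)!/(2!) = 360.

360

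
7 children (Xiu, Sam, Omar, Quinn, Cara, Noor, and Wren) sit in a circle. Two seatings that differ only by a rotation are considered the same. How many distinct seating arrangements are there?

Fix one person's seat to break rotational symmetry; the remaining 6 people can be arranged in (6)! = 720 ways.

720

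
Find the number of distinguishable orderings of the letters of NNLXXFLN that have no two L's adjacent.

Total arrangements of NNLXXFLN: 8!/(3!·2!·2!) = 1680.
Arrangements with the L's together: treat LL as one letter, giving (7)!/(3!·2!) = 420.
Subtracting, 1680 − 420 = 1260 arrangements keep the L's apart.

1260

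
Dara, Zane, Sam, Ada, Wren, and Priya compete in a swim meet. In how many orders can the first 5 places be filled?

There are 6 choices for 1st place, 5 for 2nd, and so on down to 2 for position 5.
That gives 6 × 5 × 4 × 3 × 2 = 720.

720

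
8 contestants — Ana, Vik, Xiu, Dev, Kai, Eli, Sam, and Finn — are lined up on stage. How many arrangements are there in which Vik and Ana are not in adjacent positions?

There are 8! = 40320 arrangements in all. If Vik and Ana are adjacent, merging them into one block gives 2·(7)! = 10080 arrangements.
Complementary counting: 40320 − 10080 = 30240.

30240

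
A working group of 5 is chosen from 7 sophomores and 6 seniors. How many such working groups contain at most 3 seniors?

1176

Split by how many seniors are chosen (0 through 3).
Sum: C(6,0)·C(7,5) + C(6,1)·C(7,4) + C(6,2)·C(7,3) + C(6,3)·C(7,2) = 21 + 210 + 525 + 420 = 1176.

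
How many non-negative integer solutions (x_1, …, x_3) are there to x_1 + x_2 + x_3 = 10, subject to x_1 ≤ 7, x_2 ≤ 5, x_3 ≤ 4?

Without the upper bounds there are C(12,2) = 66 ways to split 10 among 3 variables.
Subtract solutions that violate a single cap (substitute x_i' = x_i − (cap_i+1)): x_1 ≥ 8 gives C(4,2) = 6; x_2 ≥ 6 gives C(6,2) = 15; x_3 ≥ 5 gives C(7,2) = 21. Together 42.
No two caps can be exceeded simultaneously, so the pair terms are all 0.
By inclusion–exclusion the count is 66 − 42 + 0 = 24.

24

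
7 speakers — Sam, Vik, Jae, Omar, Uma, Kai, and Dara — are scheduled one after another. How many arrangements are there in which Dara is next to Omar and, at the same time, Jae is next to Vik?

480

Treat {Dara,Omar} as one block (2 orders) and {Jae,Vik} as another (2 orders).
That leaves 5 units to arrange: 2 × 2 × 5! = 4 × 120 = 480.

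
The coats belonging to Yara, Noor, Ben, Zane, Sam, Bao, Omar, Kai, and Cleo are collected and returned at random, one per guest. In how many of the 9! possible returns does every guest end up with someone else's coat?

133496

This is the derangement count D_9: permutations of 9 items with no fixed point.
By inclusion–exclusion this is Σ_{j=0}^{9} (−1)^j C(9,j)·(9−j)!.
Computing: 362880 − 362880 + 181440 − 60480 + 15120 − 3024 + 504 − 72 + 9 − 1 = 133496.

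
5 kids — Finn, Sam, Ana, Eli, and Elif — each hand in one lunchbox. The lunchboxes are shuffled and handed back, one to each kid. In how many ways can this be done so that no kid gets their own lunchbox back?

44

Count assignments avoiding every fixed point. For any j of the 5 kids fixed to their own lunchbox, the other 5−j can be arranged in (5−j)! ways.
By inclusion–exclusion this is Σ_{j=0}^{5} (−1)^j C(5,j)·(5−j)!.
Computing: 120 − 120 + 60 − 20 + 5 − 1 = 44.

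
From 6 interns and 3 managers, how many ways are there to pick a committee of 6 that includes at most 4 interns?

65

Split by how many interns are chosen (0 through 4).
Sum: C(6,0)·C(3,6) + C(6,1)·C(3,5) + C(6,2)·C(3,4) + C(6,3)·C(3,3) + C(6,4)·C(3,2) = 0 + 0 + 0 + 20 + 45 = 65.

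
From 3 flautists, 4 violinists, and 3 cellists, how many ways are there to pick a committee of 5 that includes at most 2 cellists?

231

Split by how many cellists are chosen (0 through 2).
Sum: C(3,0)·C(7,5) + C(3,1)·C(7,4) + C(3,2)·C(7,3) = 21 + 105 + 105 = 231.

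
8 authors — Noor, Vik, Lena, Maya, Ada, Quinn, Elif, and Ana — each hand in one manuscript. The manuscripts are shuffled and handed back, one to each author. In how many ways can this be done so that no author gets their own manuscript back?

14833

Count assignments avoiding every fixed point. For any j of the 8 authors fixed to their own manuscript, the other 8−j can be arranged in (8−j)! ways.
By inclusion–exclusion this is Σ_{j=0}^{8} (−1)^j C(8,j)·(8−j)!.
Computing: 40320 − 40320 + 20160 − 6720 + 1680 − 336 + 56 − 8 + 1 = 14833.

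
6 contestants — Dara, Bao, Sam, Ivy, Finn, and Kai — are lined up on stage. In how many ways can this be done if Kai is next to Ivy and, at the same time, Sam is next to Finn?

96

Treat {Kai,Ivy} as one block (2 orders) and {Sam,Finn} as another (2 orders).
That leaves 4 units to arrange: 2 × 2 × 4! = 4 × 24 = 96.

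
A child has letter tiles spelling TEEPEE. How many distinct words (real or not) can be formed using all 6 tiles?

TEEPEE has 6 letters with E appearing 4 times.
So there are 6! / (4!) = 30 distinguishable arrangements.

30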